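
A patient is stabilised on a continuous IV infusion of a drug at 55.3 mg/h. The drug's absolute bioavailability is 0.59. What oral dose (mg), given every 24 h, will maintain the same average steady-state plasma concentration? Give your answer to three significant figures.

2250 mg

To maintain the same Css, the systemic dosing rate must be unchanged: F·D/τ = infusion rate.
D = rate × τ / F = 55.3 × 24 / 0.59 = 2249 mg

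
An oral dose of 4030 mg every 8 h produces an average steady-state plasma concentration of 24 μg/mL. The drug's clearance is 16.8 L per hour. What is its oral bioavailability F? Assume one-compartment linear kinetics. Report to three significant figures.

F·D/τ = CL·Css at steady state → F = CL·Css·τ / D.
F = 16.8 × 24 × 8 / 4030 = 0.800

0.800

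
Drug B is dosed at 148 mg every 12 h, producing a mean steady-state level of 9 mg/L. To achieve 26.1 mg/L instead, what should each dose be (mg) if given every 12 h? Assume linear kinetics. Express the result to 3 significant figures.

429 mg

For first-order elimination, Css ∝ F·D/(CL·τ); F and CL are unchanged, so Css ∝ D/τ.
D₂ = D₁ × (Css,target / Css,current) = 148 × 26.1/9 = 429.2 mg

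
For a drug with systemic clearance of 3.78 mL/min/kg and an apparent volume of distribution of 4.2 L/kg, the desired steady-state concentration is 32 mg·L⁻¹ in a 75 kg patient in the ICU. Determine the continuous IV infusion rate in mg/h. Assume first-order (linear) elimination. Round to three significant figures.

544 mg/h

CL = 3.78 mL/min/kg × 75 kg = 283.5 mL/min = 283.5 × 60/1000 = 17.01 L/h
Vd does not affect the maintenance rate; only clearance governs steady-state input.
Infusion rate = CL · Css = 17.01 L/h × 32 mg/L = 544.3 mg/h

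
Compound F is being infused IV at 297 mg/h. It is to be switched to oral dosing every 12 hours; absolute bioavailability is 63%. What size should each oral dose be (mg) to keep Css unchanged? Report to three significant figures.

5660 mg

To maintain the same Css, the systemic dosing rate must be unchanged: F·D/τ = infusion rate.
D = rate × τ / F = 297 × 12 / 0.63 = 5657 mg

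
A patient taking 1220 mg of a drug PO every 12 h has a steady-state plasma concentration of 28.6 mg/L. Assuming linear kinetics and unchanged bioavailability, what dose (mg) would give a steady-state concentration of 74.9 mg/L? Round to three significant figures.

3200 mg

With linear kinetics, Css is proportional to dose rate (D/τ) at fixed clearance.
D₂ = D₁ × (Css,target / Css,current) = 1220 × 74.9/28.6 = 3195 mg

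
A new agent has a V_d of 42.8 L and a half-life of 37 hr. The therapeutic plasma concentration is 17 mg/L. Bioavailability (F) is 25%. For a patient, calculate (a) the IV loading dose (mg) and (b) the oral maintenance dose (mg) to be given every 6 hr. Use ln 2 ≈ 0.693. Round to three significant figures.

(a) 728 mg; (b) 327 mg

LD = Vd × C = 42.80 × 17 = 727.6 mg
CL = 0.693 × Vd / t½ = 0.693 × 42.80 / 37 = 0.8016 L/h
D = CL × Css × τ / F = 0.8016 × 17 × 6 / 0.25 = 327.1 mg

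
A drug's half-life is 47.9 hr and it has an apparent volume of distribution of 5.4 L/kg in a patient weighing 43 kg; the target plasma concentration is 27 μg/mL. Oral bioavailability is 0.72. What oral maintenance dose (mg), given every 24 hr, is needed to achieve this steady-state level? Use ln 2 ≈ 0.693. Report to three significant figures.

3020 mg

Vd(total) = 43 kg × 5.4 L/kg = 232.2 L
CL = 0.693 × Vd / t½ = 0.693 × 232.2 / 47.9 = 3.359 L/h
D = CL × Css × τ / F = 3.359 × 27 × 24 / 0.72 = 3023 mg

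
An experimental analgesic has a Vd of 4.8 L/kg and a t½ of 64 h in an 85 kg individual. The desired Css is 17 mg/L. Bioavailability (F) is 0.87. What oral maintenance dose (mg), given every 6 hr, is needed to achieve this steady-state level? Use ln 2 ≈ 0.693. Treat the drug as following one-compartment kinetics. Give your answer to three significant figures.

518 mg

Total Vd = 4.8 × 85 = 408.0 L
CL = 0.693 × Vd / t½ = 0.693 × 408.0 / 64 = 4.418 L/h
D = CL × Css × τ / F = 4.418 × 17 × 6 / 0.87 = 518.0 mg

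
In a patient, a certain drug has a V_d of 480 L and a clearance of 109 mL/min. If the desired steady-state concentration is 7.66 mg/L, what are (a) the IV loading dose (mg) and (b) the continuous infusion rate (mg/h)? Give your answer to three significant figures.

(a) 3680 mg; (b) 50.1 mg/h

Loading dose = Vd × C = 480.0 × 7.66 = 3677 mg
CL = 109 mL/min × 60/1000 = 6.540 L/h
Infusion rate = 6.540 L/h × 7.66 mg/L = 50.10 mg/h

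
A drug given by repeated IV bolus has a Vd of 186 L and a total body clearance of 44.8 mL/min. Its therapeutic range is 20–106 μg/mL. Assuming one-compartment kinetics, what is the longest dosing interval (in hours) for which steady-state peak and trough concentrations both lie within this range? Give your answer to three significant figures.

115 h

Convert clearance: 44.8 mL/min × 60 min/h ÷ 1000 mL/L = 2.688 L/h
k = CL / Vd = 2.688 / 186.0 = 0.01445 h⁻¹
Between IV bolus doses, concentration decays as C = C₀·e^(−kτ), so C_peak/C_trough = e^(kτ).
τ_max = ln(C_peak/C_trough) / k = ln(106/20) / 0.01445 = 1.668 / 0.01445 = 115.4 h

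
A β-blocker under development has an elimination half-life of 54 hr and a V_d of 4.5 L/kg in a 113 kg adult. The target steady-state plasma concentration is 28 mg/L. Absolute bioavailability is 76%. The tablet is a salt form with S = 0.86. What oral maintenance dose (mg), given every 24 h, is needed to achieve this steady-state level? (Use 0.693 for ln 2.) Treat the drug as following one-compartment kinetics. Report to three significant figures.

Total Vd = 4.5 × 113 = 508.5 L
CL = 0.693 × Vd / t½ = 0.693 × 508.5 / 54 = 6.526 L/h
D = CL × Css × τ / F / S = 6.526 × 28 × 24 / 0.76 / 0.86 = 6710 mg

6710 mg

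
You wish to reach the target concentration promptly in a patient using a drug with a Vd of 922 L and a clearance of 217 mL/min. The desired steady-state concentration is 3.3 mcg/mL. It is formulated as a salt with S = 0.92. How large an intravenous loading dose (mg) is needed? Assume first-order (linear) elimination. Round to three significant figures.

LD = Vd × C / S = 922.0 × 3.300 / 0.92 = 3307 mg

3310 mg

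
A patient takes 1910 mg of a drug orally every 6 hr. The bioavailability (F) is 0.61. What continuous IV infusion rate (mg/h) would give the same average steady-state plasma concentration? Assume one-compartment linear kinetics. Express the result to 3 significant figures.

Equivalent systemic input: infusion rate = F·D/τ.
Rate = 0.61 × 1910 / 6 = 194.2 mg/h

194 mg/h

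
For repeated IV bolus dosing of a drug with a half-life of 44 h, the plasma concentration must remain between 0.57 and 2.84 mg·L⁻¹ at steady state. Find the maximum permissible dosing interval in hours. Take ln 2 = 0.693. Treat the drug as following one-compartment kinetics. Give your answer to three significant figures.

k = 0.693 / t½ = 0.693 / 44 = 0.01575 h⁻¹
Between IV bolus doses, concentration decays as C = C₀·e^(−kτ), so C_peak/C_trough = e^(kτ).
τ_max = ln(C_peak/C_trough) / k = ln(2.84/0.57) / 0.01575 = 1.606 / 0.01575 = 102.0 h

102 h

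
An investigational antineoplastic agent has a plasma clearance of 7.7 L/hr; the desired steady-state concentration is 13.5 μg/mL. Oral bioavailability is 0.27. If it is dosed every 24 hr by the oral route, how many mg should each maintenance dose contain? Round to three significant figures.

9240 mg

D = CL × Css × τ / F = 7.700 × 13.5 × 24 / 0.27 = 9240 mg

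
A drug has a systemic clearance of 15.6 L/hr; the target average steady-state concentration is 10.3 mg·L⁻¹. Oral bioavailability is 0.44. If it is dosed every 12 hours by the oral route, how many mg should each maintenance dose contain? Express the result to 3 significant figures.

D = CL × Css × τ / F = 15.60 × 10.3 × 12 / 0.44 = 4382 mg

4380 mg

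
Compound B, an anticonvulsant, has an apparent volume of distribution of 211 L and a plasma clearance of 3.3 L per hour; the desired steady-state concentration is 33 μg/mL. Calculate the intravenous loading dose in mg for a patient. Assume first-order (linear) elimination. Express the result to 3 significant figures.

6960 mg

Loading dose depends on Vd (not clearance): it fills the distribution volume.
LD = Vd × C = 211.0 × 33.00 = 6963 mg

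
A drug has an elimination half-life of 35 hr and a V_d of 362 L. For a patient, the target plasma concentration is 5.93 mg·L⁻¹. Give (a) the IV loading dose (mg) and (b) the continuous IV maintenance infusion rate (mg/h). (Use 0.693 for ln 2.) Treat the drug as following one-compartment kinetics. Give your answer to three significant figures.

(a) 2150 mg; (b) 42.5 mg/h

LD = Vd × C = 362.0 × 5.93 = 2147 mg
CL = 0.693 × Vd / t½ = 0.693 × 362.0 / 35 = 7.168 L/h
Infusion rate = CL × Css = 7.168 × 5.93 = 42.51 mg/h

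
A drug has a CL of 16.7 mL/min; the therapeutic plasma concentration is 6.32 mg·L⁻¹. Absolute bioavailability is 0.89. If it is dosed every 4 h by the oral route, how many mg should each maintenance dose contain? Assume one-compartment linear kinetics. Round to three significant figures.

CL = 16.7 mL/min = 16.7 × 0.06 = 1.002 L/h
D = CL × Css × τ / F = 1.002 × 6.32 × 4 / 0.89 = 28.46 mg

28.5 mg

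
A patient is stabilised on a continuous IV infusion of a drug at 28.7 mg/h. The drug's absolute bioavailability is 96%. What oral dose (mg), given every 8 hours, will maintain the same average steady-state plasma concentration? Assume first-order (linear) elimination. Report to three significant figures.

To maintain the same Css, the systemic dosing rate must be unchanged: F·D/τ = infusion rate.
D = rate × τ / F = 28.7 × 8 / 0.96 = 239.2 mg

239 mg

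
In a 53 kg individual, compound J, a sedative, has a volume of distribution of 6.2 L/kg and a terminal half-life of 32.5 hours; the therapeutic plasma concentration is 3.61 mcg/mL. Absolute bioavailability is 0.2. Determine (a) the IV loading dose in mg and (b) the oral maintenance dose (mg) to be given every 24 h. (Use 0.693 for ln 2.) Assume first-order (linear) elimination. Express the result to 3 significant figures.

Total Vd = 6.2 × 53 = 328.6 L
LD = Vd × C = 328.6 × 3.61 = 1186 mg
CL = 0.693 × Vd / t½ = 0.693 × 328.6 / 32.5 = 7.007 L/h
D = CL × Css × τ / F = 7.007 × 3.61 × 24 / 0.2 = 3035 mg

(a) 1190 mg; (b) 3040 mg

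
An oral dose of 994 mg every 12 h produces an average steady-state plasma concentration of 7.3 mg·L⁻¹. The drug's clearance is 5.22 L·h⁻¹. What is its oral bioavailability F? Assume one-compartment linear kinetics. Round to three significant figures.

0.460

F·D/τ = CL·Css at steady state → F = CL·Css·τ / D.
F = 5.22 × 7.3 × 12 / 994 = 0.460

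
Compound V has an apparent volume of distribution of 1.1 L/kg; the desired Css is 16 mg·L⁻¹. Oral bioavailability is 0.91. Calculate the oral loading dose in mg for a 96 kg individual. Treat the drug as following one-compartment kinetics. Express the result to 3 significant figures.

1860 mg

Total Vd = 1.1 × 96 = 105.6 L
LD = Vd × C / F = 105.6 × 16.00 / 0.91 = 1857 mg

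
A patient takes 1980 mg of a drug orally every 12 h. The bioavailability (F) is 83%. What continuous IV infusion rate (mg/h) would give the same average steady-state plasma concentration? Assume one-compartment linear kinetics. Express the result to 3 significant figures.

137 mg/h

Equivalent systemic input: infusion rate = F·D/τ.
Rate = 0.83 × 1980 / 12 = 137.0 mg/h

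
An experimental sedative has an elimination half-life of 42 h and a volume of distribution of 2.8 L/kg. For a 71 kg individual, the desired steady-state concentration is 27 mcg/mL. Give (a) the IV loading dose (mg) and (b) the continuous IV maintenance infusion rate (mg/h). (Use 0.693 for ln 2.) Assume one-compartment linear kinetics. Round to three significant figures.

Vd = 2.8 L/kg × 71 kg = 198.8 L
LD = Vd × C = 198.8 × 27 = 5368 mg
CL = 0.693 × Vd / t½ = 0.693 × 198.8 / 42 = 3.280 L/h
Infusion rate = CL × Css = 3.280 × 27 = 88.56 mg/h

(a) 5370 mg; (b) 88.6 mg/h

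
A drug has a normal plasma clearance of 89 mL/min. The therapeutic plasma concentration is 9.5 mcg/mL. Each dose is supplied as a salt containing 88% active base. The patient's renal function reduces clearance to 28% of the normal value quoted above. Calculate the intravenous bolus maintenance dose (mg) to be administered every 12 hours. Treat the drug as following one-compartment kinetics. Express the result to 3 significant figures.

Convert clearance: 89 mL/min × 60 min/h ÷ 1000 mL/L = 5.340 L/h
Patient clearance = 0.28 × 5.340 = 1.495 L/h
D = CL × Css × τ / S = 1.495 × 9.5 × 12 / 0.88 = 193.7 mg

194 mg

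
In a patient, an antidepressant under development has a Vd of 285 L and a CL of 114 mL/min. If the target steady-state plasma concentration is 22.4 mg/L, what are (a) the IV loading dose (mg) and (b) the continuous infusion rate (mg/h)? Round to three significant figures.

Loading dose = Vd × C = 285.0 × 22.4 = 6384 mg
Convert clearance: 114 mL/min × 60 min/h ÷ 1000 mL/L = 6.840 L/h
Infusion rate = 6.840 L/h × 22.4 mg/L = 153.2 mg/h

(a) 6380 mg; (b) 153 mg/h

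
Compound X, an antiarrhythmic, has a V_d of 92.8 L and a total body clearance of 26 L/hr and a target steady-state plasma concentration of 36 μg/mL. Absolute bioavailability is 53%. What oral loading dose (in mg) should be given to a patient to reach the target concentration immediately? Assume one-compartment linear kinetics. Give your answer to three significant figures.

6300 mg

LD = Vd × C / F = 92.80 × 36.00 / 0.53 = 6303 mg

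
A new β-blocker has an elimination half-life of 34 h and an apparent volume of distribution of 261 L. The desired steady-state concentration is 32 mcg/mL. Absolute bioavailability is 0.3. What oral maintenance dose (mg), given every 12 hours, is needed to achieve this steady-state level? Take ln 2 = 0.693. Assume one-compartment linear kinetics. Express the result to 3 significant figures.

6810 mg

CL = 0.693 × Vd / t½ = 0.693 × 261.0 / 34 = 5.320 L/h
D = CL × Css × τ / F = 5.320 × 32 × 12 / 0.3 = 6810 mg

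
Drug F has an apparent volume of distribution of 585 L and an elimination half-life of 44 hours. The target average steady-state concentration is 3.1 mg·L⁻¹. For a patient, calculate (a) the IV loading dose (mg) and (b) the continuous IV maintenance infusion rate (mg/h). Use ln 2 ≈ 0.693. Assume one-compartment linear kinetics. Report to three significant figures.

(a) 1810 mg; (b) 28.6 mg/h

LD = Vd × C = 585.0 × 3.1 = 1814 mg
CL = 0.693 × Vd / t½ = 0.693 × 585.0 / 44 = 9.214 L/h
Infusion rate = CL × Css = 9.214 × 3.1 = 28.56 mg/h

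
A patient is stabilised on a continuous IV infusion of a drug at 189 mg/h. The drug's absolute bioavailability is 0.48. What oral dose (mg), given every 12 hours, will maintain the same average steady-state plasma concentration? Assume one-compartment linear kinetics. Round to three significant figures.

To maintain the same Css, the systemic dosing rate must be unchanged: F·D/τ = infusion rate.
D = rate × τ / F = 189 × 12 / 0.48 = 4725 mg

4730 mg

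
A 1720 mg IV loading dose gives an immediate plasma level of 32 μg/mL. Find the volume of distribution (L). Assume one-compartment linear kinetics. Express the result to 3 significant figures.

Immediately after an IV bolus, C₀ = Dose / Vd, so Vd = Dose / C₀.
Vd = 1720 / 32 = 53.75 L

53.8 L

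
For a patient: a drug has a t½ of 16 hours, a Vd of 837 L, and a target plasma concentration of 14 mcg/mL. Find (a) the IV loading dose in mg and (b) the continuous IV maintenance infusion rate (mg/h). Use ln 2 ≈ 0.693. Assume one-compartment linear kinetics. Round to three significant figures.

(a) 11700 mg; (b) 508 mg/h

LD = Vd × C = 837.0 × 14 = 11720 mg
CL = 0.693 × Vd / t½ = 0.693 × 837.0 / 16 = 36.25 L/h
Infusion rate = CL × Css = 36.25 × 14 = 507.5 mg/h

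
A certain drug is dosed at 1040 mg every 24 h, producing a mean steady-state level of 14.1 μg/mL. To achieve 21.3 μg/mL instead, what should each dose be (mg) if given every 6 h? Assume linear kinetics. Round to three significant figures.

393 mg

For first-order elimination, Css ∝ F·D/(CL·τ); F and CL are unchanged, so Css ∝ D/τ.
D₂ = D₁ × (Css,target / Css,current) × (τ₂/τ₁) = 1040 × (21.3/14.1) × (6/24) = 392.8 mg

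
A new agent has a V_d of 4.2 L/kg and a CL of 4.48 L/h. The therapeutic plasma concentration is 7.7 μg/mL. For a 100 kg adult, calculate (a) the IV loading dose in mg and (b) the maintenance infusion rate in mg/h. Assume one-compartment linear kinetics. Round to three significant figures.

Total Vd = 4.2 × 100 = 420.0 L
LD = Vd · C_target = 420.0 × 7.7 = 3234 mg
Maintenance: replace elimination → rate = CL × Css = 4.480 × 7.7 = 34.50 mg/h

(a) 3230 mg; (b) 34.5 mg/h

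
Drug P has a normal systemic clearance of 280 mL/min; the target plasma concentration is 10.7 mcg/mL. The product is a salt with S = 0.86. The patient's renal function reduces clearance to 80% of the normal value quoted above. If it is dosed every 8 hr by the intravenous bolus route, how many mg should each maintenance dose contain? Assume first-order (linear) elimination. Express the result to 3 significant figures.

1340 mg

CL = 280 mL/min = 280 × 0.06 = 16.80 L/h
Patient clearance = 0.8 × 16.80 = 13.44 L/h
D = CL × Css × τ / S = 13.44 × 10.7 × 8 / 0.86 = 1338 mg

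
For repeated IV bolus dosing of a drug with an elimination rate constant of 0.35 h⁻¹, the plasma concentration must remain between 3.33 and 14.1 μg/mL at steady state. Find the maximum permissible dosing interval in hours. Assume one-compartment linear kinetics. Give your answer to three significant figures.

4.12 h

Between IV bolus doses, concentration decays as C = C₀·e^(−kτ), so C_peak/C_trough = e^(kτ).
τ_max = ln(C_peak/C_trough) / k = ln(14.1/3.33) / 0.3500 = 1.443 / 0.3500 = 4.123 h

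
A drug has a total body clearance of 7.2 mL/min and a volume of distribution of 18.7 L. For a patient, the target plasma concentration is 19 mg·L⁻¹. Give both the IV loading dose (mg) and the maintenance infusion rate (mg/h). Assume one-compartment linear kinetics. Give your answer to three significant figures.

(a) 355 mg; (b) 8.21 mg/h

Loading dose = Vd × C = 18.70 × 19 = 355.3 mg
CL = 7.2 mL/min = 7.2 × 0.06 = 0.4320 L/h
Infusion rate = 0.4320 L/h × 19 mg/L = 8.208 mg/h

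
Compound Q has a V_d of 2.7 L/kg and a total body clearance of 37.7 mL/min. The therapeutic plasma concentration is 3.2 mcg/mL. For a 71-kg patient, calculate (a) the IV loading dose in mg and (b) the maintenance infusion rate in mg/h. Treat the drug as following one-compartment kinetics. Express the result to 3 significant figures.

(a) 613 mg; (b) 7.24 mg/h

Vd(total) = 71 kg × 2.7 L/kg = 191.7 L
Loading dose = Vd × C = 191.7 × 3.2 = 613.4 mg
CL = 37.7 mL/min × 60/1000 = 2.262 L/h
Infusion rate = 2.262 L/h × 3.2 mg/L = 7.238 mg/h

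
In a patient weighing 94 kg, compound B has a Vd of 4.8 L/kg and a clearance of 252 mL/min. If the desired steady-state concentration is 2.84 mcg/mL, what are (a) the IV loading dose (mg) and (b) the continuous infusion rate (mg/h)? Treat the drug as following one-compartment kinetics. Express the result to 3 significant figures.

Total Vd = 4.8 × 94 = 451.2 L
Loading dose = Vd × C = 451.2 × 2.84 = 1281 mg
Convert clearance: 252 mL/min × 60 min/h ÷ 1000 mL/L = 15.12 L/h
Infusion rate = 15.12 L/h × 2.84 mg/L = 42.94 mg/h

(a) 1280 mg; (b) 42.9 mg/h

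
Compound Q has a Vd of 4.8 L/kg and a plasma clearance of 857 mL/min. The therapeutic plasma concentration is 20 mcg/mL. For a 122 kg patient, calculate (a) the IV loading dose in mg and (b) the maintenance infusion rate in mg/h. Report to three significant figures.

Vd = 4.8 L/kg × 122 kg = 585.6 L
Loading: fill Vd to C_target → 585.6 L × 20 mg/L = 11710 mg
CL = 857 mL/min = 857 × 0.06 = 51.42 L/h
Maintenance: replace elimination → rate = CL × Css = 51.42 × 20 = 1028 mg/h

(a) 11700 mg; (b) 1030 mg/h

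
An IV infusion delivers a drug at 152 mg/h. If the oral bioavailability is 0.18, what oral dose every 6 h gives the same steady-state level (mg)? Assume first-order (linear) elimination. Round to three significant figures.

To maintain the same Css, the systemic dosing rate must be unchanged: F·D/τ = infusion rate.
D = rate × τ / F = 152 × 6 / 0.18 = 5067 mg

5070 mg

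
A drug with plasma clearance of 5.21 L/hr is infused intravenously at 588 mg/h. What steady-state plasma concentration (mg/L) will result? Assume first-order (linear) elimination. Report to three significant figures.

Css = rate / CL = 588 / 5.210 = 112.9 mg/L

113 mg/L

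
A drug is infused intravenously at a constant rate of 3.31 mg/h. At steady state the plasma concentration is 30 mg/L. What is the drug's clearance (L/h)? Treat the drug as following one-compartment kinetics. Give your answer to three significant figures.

0.110 L/h

At steady state, infusion rate = CL × Css, so CL = rate / Css.
CL = 3.31 / 30 = 0.1103 L/h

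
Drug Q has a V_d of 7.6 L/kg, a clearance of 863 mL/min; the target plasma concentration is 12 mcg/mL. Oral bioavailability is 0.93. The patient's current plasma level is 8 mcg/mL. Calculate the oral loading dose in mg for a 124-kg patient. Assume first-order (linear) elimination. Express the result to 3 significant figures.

4050 mg

Total Vd = 7.6 × 124 = 942.4 L
Concentration deficit ΔC = 12 − 8 = 4.000 mg/L
LD = Vd × ΔC / F = 942.4 × 4.000 / 0.93 = 4053 mg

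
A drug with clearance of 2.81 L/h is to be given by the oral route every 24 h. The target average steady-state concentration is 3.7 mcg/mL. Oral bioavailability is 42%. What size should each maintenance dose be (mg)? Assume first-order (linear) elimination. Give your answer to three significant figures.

At steady state, dose per interval replaces the amount cleared in that interval: F·D/τ = CL·Css.
D = CL × Css × τ / F = 2.810 × 3.7 × 24 / 0.42 = 594.1 mg

594 mg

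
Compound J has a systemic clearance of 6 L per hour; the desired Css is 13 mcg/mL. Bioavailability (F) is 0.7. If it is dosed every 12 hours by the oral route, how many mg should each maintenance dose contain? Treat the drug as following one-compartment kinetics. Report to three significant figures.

1340 mg

At steady state, dose per interval replaces the amount cleared in that interval: F·D/τ = CL·Css.
D = CL × Css × τ / F = 6.000 × 13 × 12 / 0.7 = 1337 mg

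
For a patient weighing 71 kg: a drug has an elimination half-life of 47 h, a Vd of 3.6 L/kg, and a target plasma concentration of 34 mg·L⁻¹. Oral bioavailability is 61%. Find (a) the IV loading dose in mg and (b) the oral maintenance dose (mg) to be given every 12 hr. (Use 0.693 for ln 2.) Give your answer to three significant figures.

Total Vd = 3.6 × 71 = 255.6 L
LD = Vd × C = 255.6 × 34 = 8690 mg
CL = 0.693 × Vd / t½ = 0.693 × 255.6 / 47 = 3.769 L/h
D = CL × Css × τ / F = 3.769 × 34 × 12 / 0.61 = 2521 mg

(a) 8690 mg; (b) 2520 mg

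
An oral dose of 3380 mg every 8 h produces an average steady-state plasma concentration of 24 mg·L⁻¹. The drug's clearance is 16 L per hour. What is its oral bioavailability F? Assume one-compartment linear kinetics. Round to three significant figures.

0.909

F·D/τ = CL·Css at steady state → F = CL·Css·τ / D.
F = 16 × 24 × 8 / 3380 = 0.909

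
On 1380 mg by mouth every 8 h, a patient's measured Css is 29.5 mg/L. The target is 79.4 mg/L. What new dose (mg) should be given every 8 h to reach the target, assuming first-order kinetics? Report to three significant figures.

3710 mg

For first-order elimination, Css ∝ F·D/(CL·τ); F and CL are unchanged, so Css ∝ D/τ.
D₂ = D₁ × (Css,target / Css,current) = 1380 × 79.4/29.5 = 3714 mg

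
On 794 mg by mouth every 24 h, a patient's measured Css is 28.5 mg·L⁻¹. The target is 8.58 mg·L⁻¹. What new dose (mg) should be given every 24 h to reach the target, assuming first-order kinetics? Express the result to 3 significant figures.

239 mg

For first-order elimination, Css ∝ F·D/(CL·τ); F and CL are unchanged, so Css ∝ D/τ.
D₂ = D₁ × (Css,target / Css,current) = 794 × 8.58/28.5 = 239.0 mg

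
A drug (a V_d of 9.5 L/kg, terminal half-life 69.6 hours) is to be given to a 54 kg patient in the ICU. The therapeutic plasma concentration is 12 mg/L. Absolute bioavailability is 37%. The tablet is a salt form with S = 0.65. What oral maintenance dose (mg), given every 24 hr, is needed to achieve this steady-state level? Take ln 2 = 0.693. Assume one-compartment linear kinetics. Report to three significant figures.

Total Vd = 9.5 × 54 = 513.0 L
CL = 0.693 × Vd / t½ = 0.693 × 513.0 / 69.6 = 5.108 L/h
D = CL × Css × τ / F / S = 5.108 × 12 × 24 / 0.37 / 0.65 = 6117 mg

6120 mg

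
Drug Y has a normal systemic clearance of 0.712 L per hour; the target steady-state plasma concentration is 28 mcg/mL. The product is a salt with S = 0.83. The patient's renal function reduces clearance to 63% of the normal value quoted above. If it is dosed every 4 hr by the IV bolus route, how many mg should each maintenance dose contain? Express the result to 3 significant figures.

Patient clearance = 0.63 × 0.7120 = 0.4486 L/h
At steady state, dose per interval replaces the amount cleared in that interval: S·D/τ = CL·Css.
D = CL × Css × τ / S = 0.4486 × 28 × 4 / 0.83 = 60.53 mg

60.5 mg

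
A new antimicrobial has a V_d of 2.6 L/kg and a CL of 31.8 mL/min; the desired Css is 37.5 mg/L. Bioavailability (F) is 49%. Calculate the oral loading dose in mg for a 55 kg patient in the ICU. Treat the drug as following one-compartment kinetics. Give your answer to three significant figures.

Total Vd = 2.6 × 55 = 143.0 L
LD = Vd × C / F = 143.0 × 37.50 / 0.49 = 10940 mg

10900 mg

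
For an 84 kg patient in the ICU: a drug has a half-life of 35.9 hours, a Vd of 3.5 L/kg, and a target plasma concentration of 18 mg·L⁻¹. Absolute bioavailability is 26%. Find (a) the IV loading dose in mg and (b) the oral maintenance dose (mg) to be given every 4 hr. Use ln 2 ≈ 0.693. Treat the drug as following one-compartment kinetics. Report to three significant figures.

(a) 5290 mg; (b) 1570 mg

Vd = 3.5 L/kg × 84 kg = 294.0 L
LD = Vd × C = 294.0 × 18 = 5292 mg
CL = 0.693 × Vd / t½ = 0.693 × 294.0 / 35.9 = 5.675 L/h
D = CL × Css × τ / F = 5.675 × 18 × 4 / 0.26 = 1572 mg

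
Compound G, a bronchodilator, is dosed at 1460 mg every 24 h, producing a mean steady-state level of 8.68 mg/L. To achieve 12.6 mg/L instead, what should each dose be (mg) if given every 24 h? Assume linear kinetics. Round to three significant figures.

2120 mg

With linear kinetics, Css is proportional to dose rate (D/τ) at fixed clearance.
D₂ = D₁ × (Css,target / Css,current) = 1460 × 12.6/8.68 = 2119 mg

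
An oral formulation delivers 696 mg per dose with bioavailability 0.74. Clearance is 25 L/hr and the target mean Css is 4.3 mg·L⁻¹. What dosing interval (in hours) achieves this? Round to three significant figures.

4.79 h

F·D/τ = CL·Css → τ = F·D / (CL·Css).
τ = 0.74 × 696 / (25 × 4.3) = 4.791 h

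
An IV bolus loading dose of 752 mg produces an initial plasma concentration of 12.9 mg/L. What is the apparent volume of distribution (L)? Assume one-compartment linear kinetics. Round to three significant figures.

Immediately after an IV bolus, C₀ = Dose / Vd, so Vd = Dose / C₀.
Vd = 752 / 12.9 = 58.29 L

58.3 L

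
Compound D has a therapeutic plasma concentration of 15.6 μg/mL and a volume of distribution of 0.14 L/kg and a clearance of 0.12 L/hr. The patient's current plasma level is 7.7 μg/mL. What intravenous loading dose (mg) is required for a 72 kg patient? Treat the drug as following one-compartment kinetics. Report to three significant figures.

79.6 mg

Vd = 0.14 L/kg × 72 kg = 10.08 L
Concentration deficit ΔC = 15.6 − 7.7 = 7.900 mg/L
LD = Vd × ΔC = 10.08 × 7.900 = 79.63 mg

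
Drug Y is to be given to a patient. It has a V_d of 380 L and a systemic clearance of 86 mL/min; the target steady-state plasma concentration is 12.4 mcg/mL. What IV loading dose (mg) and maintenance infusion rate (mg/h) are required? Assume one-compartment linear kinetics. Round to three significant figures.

Loading: fill Vd to C_target → 380.0 L × 12.4 mg/L = 4712 mg
Convert clearance: 86 mL/min × 60 min/h ÷ 1000 mL/L = 5.160 L/h
Maintenance infusion rate = CL × Css = 5.160 × 12.4 = 63.98 mg/h

(a) 4710 mg; (b) 64.0 mg/h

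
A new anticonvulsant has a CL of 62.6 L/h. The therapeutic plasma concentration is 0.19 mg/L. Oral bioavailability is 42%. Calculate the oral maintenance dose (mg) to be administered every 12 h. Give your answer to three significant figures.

340 mg

D = CL × Css × τ / F = 62.60 × 0.19 × 12 / 0.42 = 339.8 mg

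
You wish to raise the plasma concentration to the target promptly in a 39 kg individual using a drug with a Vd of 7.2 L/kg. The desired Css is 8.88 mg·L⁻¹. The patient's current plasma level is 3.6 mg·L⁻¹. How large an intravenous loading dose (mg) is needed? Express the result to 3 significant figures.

Vd(total) = 39 kg × 7.2 L/kg = 280.8 L
The loading dose fills Vd to the target concentration.
Concentration deficit ΔC = 8.88 − 3.6 = 5.280 mg/L
LD = Vd × ΔC = 280.8 × 5.280 = 1483 mg

1480 mg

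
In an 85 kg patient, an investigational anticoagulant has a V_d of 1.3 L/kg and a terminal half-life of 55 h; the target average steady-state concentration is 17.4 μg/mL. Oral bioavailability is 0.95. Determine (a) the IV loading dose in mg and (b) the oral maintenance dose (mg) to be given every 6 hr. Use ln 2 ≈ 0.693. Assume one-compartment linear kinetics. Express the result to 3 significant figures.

Vd(total) = 85 kg × 1.3 L/kg = 110.5 L
LD = Vd × C = 110.5 × 17.4 = 1923 mg
CL = 0.693 × Vd / t½ = 0.693 × 110.5 / 55 = 1.392 L/h
D = CL × Css × τ / F = 1.392 × 17.4 × 6 / 0.95 = 153.0 mg

(a) 1920 mg; (b) 153 mg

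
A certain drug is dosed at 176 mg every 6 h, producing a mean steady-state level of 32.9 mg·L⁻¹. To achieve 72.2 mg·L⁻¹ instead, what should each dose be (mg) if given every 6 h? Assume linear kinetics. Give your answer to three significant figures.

With linear kinetics, Css is proportional to dose rate (D/τ) at fixed clearance.
D₂ = D₁ × (Css,target / Css,current) = 176 × 72.2/32.9 = 386.2 mg

386 mg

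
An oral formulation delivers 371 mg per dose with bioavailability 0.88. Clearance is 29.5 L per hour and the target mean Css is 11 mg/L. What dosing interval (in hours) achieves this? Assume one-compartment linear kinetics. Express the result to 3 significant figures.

1.01 h

F·D/τ = CL·Css → τ = F·D / (CL·Css).
τ = 0.88 × 371 / (29.5 × 11) = 1.006 h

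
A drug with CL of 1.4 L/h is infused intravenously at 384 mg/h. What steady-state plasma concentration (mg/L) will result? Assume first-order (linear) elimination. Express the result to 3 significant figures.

274 mg/L

Css = rate / CL = 384 / 1.400 = 274.3 mg/L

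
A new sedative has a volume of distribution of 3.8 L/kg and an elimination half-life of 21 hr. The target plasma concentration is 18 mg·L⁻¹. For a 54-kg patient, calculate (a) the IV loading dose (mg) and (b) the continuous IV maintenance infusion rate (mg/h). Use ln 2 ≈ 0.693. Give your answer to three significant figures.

(a) 3690 mg; (b) 122 mg/h

Vd = 3.8 L/kg × 54 kg = 205.2 L
LD = Vd × C = 205.2 × 18 = 3694 mg
CL = 0.693 × Vd / t½ = 0.693 × 205.2 / 21 = 6.772 L/h
Infusion rate = CL × Css = 6.772 × 18 = 121.9 mg/h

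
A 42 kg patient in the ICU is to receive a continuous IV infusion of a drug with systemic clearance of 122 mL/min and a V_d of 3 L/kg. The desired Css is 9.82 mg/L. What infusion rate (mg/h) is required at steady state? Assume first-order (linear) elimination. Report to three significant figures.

Convert clearance: 122 mL/min × 60 min/h ÷ 1000 mL/L = 7.320 L/h
At steady state, infusion rate equals elimination rate: rate in = CL × Css.
Infusion rate = CL · Css = 7.320 L/h × 9.82 mg/L = 71.88 mg/h

71.9 mg/h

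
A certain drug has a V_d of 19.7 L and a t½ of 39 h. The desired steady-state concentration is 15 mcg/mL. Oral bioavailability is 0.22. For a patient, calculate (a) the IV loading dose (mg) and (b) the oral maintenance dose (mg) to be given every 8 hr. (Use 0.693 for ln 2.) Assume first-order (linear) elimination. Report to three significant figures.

LD = Vd × C = 19.70 × 15 = 295.5 mg
CL = 0.693 × Vd / t½ = 0.693 × 19.70 / 39 = 0.3501 L/h
D = CL × Css × τ / F = 0.3501 × 15 × 8 / 0.22 = 191.0 mg

(a) 296 mg; (b) 191 mg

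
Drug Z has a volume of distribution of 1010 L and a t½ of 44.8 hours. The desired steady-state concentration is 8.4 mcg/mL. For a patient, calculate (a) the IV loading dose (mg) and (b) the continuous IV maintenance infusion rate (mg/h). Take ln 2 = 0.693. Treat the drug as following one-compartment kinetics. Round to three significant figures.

(a) 8480 mg; (b) 131 mg/h

LD = Vd × C = 1010 × 8.4 = 8484 mg
CL = 0.693 × Vd / t½ = 0.693 × 1010 / 44.8 = 15.62 L/h
Infusion rate = CL × Css = 15.62 × 8.4 = 131.2 mg/h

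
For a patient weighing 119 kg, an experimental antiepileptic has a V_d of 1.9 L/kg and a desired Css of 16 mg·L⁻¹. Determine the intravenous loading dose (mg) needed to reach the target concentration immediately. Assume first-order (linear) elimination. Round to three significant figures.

3620 mg

Vd = 1.9 L/kg × 119 kg = 226.1 L
The loading dose fills Vd to the target concentration.
LD = Vd × C = 226.1 × 16.00 = 3618 mg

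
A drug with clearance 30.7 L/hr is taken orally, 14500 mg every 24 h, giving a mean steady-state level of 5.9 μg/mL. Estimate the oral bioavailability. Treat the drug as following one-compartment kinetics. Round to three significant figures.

F·D/τ = CL·Css at steady state → F = CL·Css·τ / D.
F = 30.7 × 5.9 × 24 / 14500 = 0.300

0.300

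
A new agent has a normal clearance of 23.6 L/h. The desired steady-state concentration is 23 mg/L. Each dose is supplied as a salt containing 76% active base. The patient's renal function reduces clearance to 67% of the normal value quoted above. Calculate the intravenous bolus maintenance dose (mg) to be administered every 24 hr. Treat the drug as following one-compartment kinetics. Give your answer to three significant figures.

Patient clearance = 0.67 × 23.60 = 15.81 L/h
D = CL × Css × τ / S = 15.81 × 23 × 24 / 0.76 = 11480 mg

11500 mg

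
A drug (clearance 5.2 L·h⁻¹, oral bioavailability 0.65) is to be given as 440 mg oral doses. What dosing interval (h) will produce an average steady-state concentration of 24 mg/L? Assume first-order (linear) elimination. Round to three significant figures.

F·D/τ = CL·Css → τ = F·D / (CL·Css).
τ = 0.65 × 440 / (5.2 × 24) = 2.292 h

2.29 h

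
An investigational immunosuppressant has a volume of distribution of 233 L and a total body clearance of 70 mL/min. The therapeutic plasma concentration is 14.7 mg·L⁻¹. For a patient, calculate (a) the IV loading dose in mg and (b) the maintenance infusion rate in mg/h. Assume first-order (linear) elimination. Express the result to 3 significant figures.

(a) 3430 mg; (b) 61.7 mg/h

Loading: fill Vd to C_target → 233.0 L × 14.7 mg/L = 3425 mg
CL = 70 mL/min = 70 × 0.06 = 4.200 L/h
Maintenance: replace elimination → rate = CL × Css = 4.200 × 14.7 = 61.74 mg/h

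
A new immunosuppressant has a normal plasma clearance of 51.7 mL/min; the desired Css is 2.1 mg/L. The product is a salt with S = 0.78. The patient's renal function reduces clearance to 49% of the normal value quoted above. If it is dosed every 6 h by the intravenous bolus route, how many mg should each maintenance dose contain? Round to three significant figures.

24.6 mg

CL = 51.7 mL/min × 60/1000 = 3.102 L/h
Patient clearance = 0.49 × 3.102 = 1.520 L/h
D = CL × Css × τ / S = 1.520 × 2.1 × 6 / 0.78 = 24.55 mg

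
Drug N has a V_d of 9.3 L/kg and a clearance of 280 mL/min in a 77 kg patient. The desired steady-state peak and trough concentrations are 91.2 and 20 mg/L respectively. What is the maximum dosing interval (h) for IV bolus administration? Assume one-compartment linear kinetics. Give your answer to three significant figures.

Total Vd = 9.3 × 77 = 716.1 L
CL = 280 mL/min × 60/1000 = 16.80 L/h
k = CL / Vd = 16.80 / 716.1 = 0.02346 h⁻¹
Between IV bolus doses, concentration decays as C = C₀·e^(−kτ), so C_peak/C_trough = e^(kτ).
τ_max = ln(C_peak/C_trough) / k = ln(91.2/20) / 0.02346 = 1.517 / 0.02346 = 64.66 h

64.7 h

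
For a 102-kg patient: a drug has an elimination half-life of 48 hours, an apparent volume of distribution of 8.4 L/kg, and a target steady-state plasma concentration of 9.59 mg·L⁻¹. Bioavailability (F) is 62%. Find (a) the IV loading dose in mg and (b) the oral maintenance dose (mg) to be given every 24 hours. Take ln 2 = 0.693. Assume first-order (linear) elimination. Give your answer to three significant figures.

(a) 8220 mg; (b) 4590 mg

Vd(total) = 102 kg × 8.4 L/kg = 856.8 L
LD = Vd × C = 856.8 × 9.59 = 8217 mg
CL = 0.693 × Vd / t½ = 0.693 × 856.8 / 48 = 12.37 L/h
D = CL × Css × τ / F = 12.37 × 9.59 × 24 / 0.62 = 4592 mg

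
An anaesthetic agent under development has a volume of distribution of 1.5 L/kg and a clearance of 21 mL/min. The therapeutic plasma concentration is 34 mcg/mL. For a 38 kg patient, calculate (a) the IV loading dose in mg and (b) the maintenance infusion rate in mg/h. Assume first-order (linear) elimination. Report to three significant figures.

Vd = 1.5 L/kg × 38 kg = 57.00 L
Loading dose = Vd × C = 57.00 × 34 = 1938 mg
CL = 21 mL/min × 60/1000 = 1.260 L/h
Infusion rate = 1.260 L/h × 34 mg/L = 42.84 mg/h

(a) 1940 mg; (b) 42.8 mg/h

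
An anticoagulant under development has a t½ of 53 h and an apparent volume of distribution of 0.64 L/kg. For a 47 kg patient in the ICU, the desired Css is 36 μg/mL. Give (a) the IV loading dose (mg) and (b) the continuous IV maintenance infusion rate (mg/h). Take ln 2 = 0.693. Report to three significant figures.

Total Vd = 0.64 × 47 = 30.08 L
LD = Vd × C = 30.08 × 36 = 1083 mg
CL = 0.693 × Vd / t½ = 0.693 × 30.08 / 53 = 0.3933 L/h
Infusion rate = CL × Css = 0.3933 × 36 = 14.16 mg/h

(a) 1080 mg; (b) 14.2 mg/h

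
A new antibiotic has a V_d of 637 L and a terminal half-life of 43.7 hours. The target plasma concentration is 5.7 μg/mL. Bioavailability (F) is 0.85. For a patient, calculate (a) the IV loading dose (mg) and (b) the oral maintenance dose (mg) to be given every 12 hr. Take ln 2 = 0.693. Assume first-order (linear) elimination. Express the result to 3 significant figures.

LD = Vd × C = 637.0 × 5.7 = 3631 mg
CL = 0.693 × Vd / t½ = 0.693 × 637.0 / 43.7 = 10.10 L/h
D = CL × Css × τ / F = 10.10 × 5.7 × 12 / 0.85 = 812.8 mg

(a) 3630 mg; (b) 813 mg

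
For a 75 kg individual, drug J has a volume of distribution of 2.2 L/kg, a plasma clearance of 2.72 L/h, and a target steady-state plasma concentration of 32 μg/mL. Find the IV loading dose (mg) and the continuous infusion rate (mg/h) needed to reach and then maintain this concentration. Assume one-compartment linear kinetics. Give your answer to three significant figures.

(a) 5280 mg; (b) 87.0 mg/h

Vd = 2.2 L/kg × 75 kg = 165.0 L
LD = Vd · C_target = 165.0 × 32 = 5280 mg
Infusion rate = 2.720 L/h × 32 mg/L = 87.04 mg/h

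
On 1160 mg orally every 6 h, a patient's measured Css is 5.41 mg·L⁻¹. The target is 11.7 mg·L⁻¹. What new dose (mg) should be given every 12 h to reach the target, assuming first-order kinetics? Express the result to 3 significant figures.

With linear kinetics, Css is proportional to dose rate (D/τ) at fixed clearance.
D₂ = D₁ × (Css,target / Css,current) × (τ₂/τ₁) = 1160 × (11.7/5.41) × (12/6) = 5017 mg

5020 mg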